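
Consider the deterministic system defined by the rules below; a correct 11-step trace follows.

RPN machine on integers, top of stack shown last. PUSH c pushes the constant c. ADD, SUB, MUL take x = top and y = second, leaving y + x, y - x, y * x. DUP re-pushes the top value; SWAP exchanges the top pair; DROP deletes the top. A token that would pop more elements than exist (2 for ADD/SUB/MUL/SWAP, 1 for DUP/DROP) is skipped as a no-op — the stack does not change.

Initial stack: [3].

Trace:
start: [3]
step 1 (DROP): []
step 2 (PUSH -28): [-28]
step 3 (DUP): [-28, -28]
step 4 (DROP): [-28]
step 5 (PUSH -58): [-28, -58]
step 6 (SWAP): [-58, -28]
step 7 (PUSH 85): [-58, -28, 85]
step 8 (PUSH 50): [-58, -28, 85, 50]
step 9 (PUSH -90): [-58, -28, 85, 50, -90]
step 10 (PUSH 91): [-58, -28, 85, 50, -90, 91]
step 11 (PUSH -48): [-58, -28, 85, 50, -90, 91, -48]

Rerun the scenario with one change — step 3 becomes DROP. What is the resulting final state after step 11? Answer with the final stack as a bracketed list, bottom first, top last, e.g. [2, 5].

(re-executing from step 3 with the substitution; state before step 3: [-28])
step 3 (DROP): []
step 4 (DROP): []
step 5 (PUSH -58): [-58]
step 6 (SWAP): [-58]
step 7 (PUSH 85): [-58, 85]
step 8 (PUSH 50): [-58, 85, 50]
step 9 (PUSH -90): [-58, 85, 50, -90]
step 10 (PUSH 91): [-58, 85, 50, -90, 91]
step 11 (PUSH -48): [-58, 85, 50, -90, 91, -48]

[-58, 85, 50, -90, 91, -48]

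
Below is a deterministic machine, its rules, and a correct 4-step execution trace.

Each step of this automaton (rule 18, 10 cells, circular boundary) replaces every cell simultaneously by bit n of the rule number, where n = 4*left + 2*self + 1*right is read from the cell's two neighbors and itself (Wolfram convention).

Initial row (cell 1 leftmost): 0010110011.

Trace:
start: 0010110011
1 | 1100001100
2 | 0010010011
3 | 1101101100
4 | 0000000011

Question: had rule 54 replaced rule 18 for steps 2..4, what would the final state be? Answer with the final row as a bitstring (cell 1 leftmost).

0000000011

(re-executing steps 2..4 under rule 54; state before step 2: 1100001100)
2 | 0010010011
3 | 1111111100
4 | 0000000011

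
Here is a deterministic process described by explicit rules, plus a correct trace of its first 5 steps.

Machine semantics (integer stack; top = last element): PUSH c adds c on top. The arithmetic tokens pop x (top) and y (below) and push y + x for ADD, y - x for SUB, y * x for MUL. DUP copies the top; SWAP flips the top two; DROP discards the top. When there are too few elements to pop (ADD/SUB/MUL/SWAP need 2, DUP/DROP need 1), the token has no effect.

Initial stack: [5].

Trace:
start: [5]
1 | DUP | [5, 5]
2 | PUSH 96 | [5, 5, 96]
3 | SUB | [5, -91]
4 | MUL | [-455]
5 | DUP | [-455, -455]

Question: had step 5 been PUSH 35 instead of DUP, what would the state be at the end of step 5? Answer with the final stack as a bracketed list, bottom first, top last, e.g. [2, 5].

[-455, 35]

(re-executing from step 5 with the substitution; state before step 5: [-455])
5 | PUSH 35 | [-455, 35]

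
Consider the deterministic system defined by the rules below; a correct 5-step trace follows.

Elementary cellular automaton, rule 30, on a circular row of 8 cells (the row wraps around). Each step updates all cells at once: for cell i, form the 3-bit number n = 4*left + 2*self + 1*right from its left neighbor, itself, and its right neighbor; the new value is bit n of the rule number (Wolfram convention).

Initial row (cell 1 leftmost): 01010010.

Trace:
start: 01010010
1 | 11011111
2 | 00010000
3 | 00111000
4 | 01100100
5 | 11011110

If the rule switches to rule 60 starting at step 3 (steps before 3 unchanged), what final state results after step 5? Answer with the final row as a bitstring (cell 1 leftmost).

(re-executing steps 3..5 under rule 60; state before step 3: 00010000)
3 | 00011000
4 | 00010100
5 | 00011110

00011110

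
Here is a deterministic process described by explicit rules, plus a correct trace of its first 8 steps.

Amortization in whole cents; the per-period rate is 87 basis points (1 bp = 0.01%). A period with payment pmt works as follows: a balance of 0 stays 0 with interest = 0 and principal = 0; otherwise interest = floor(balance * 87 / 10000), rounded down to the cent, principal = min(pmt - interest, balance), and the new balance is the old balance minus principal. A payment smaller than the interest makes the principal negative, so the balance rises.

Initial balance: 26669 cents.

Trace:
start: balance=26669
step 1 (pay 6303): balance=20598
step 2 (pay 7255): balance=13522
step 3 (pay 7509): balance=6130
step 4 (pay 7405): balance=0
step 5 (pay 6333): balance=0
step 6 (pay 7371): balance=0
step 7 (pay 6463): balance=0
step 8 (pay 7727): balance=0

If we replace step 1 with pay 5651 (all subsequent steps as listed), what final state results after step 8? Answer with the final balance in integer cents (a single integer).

(re-executing from step 1 with the substitution; state before step 1: balance=26669)
step 1 (pay 5651): balance=21250
step 2 (pay 7255): balance=14179
step 3 (pay 7509): balance=6793
step 4 (pay 7405): balance=0
step 5 (pay 6333): balance=0
step 6 (pay 7371): balance=0
step 7 (pay 6463): balance=0
step 8 (pay 7727): balance=0

0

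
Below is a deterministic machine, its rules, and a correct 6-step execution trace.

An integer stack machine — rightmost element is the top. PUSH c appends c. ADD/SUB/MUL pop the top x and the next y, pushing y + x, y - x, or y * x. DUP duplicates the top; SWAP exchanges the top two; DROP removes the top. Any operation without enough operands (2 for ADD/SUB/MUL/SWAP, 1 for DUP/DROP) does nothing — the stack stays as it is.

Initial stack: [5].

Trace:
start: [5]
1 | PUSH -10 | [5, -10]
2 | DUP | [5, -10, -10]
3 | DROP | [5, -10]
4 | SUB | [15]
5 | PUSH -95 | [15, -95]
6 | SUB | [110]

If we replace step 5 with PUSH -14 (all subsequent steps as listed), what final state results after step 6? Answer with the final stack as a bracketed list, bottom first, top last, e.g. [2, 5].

(re-executing from step 5 with the substitution; state before step 5: [15])
5 | PUSH -14 | [15, -14]
6 | SUB | [29]

[29]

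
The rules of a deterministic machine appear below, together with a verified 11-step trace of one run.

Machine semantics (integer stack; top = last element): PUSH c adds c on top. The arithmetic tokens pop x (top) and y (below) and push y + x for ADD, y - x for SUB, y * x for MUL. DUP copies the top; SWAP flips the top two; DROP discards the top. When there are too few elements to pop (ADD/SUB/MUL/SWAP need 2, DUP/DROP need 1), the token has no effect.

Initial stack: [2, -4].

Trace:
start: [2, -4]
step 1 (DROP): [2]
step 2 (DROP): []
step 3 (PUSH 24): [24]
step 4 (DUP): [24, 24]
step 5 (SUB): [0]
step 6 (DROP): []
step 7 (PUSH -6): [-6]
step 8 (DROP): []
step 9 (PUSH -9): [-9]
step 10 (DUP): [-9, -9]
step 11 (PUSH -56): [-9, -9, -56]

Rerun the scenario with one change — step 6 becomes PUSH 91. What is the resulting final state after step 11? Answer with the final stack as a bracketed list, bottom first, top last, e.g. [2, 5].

[0, 91, -9, -9, -56]

(re-executing from step 6 with the substitution; state before step 6: [0])
step 6 (PUSH 91): [0, 91]
step 7 (PUSH -6): [0, 91, -6]
step 8 (DROP): [0, 91]
step 9 (PUSH -9): [0, 91, -9]
step 10 (DUP): [0, 91, -9, -9]
step 11 (PUSH -56): [0, 91, -9, -9, -56]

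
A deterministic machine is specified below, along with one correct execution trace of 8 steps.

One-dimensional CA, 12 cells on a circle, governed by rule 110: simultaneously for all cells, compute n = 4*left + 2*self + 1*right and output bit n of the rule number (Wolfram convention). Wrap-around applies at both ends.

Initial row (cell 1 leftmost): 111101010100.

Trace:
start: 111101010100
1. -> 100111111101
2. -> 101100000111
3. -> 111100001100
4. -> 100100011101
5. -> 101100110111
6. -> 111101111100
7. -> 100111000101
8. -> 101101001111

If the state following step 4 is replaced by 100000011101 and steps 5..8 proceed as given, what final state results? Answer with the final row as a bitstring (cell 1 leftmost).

100111001111

state after step 4 := 100000011101
5. -> 100000110111
6. -> 100001111100
7. -> 100011000101
8. -> 100111001111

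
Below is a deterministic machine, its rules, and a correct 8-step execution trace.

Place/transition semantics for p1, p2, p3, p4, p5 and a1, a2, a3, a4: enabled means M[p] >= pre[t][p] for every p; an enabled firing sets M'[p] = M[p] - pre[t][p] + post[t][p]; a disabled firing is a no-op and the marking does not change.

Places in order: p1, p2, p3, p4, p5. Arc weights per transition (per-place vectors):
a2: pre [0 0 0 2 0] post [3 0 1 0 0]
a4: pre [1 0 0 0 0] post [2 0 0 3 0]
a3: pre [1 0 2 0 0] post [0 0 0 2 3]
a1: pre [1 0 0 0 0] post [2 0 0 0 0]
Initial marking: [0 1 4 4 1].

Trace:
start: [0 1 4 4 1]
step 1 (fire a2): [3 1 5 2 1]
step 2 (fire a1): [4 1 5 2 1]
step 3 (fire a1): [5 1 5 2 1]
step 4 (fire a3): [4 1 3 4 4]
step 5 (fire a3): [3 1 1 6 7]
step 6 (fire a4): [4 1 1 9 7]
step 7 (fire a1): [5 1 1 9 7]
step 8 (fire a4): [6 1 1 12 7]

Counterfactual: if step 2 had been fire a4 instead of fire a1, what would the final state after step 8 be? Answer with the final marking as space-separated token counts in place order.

(re-executing from step 2 with the substitution; state before step 2: [3 1 5 2 1])
step 2 (fire a4): [4 1 5 5 1]
step 3 (fire a1): [5 1 5 5 1]
step 4 (fire a3): [4 1 3 7 4]
step 5 (fire a3): [3 1 1 9 7]
step 6 (fire a4): [4 1 1 12 7]
step 7 (fire a1): [5 1 1 12 7]
step 8 (fire a4): [6 1 1 15 7]

6 1 1 15 7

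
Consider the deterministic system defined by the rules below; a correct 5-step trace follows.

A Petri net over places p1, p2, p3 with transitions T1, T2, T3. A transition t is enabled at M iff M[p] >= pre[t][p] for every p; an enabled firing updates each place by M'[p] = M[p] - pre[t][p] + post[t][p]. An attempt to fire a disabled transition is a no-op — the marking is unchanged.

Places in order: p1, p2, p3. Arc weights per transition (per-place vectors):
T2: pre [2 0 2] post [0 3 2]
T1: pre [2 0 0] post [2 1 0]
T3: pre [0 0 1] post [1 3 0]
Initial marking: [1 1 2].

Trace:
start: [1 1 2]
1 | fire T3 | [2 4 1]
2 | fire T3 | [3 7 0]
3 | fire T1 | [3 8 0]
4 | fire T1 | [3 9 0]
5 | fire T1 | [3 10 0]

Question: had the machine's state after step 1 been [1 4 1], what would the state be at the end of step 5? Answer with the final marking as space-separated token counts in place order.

2 10 0

state after step 1 := [1 4 1]
2 | fire T3 | [2 7 0]
3 | fire T1 | [2 8 0]
4 | fire T1 | [2 9 0]
5 | fire T1 | [2 10 0]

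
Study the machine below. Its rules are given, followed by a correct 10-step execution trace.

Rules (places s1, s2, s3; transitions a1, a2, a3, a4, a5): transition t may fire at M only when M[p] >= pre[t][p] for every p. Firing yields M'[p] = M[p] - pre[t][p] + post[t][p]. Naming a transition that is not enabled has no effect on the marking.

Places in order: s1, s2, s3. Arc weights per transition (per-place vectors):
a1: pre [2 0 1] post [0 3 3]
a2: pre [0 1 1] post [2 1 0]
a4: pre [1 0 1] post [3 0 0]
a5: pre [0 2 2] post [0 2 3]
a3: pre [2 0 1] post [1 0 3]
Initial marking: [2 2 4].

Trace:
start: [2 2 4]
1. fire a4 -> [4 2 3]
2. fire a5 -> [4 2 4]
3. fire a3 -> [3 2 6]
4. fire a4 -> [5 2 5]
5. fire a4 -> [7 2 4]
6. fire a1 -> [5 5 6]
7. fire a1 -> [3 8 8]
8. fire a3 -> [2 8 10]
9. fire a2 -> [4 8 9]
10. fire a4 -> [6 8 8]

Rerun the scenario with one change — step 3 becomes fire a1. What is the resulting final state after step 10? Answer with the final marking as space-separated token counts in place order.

5 11 8

(re-executing from step 3 with the substitution; state before step 3: [4 2 4])
3. fire a1 -> [2 5 6]
4. fire a4 -> [4 5 5]
5. fire a4 -> [6 5 4]
6. fire a1 -> [4 8 6]
7. fire a1 -> [2 11 8]
8. fire a3 -> [1 11 10]
9. fire a2 -> [3 11 9]
10. fire a4 -> [5 11 8]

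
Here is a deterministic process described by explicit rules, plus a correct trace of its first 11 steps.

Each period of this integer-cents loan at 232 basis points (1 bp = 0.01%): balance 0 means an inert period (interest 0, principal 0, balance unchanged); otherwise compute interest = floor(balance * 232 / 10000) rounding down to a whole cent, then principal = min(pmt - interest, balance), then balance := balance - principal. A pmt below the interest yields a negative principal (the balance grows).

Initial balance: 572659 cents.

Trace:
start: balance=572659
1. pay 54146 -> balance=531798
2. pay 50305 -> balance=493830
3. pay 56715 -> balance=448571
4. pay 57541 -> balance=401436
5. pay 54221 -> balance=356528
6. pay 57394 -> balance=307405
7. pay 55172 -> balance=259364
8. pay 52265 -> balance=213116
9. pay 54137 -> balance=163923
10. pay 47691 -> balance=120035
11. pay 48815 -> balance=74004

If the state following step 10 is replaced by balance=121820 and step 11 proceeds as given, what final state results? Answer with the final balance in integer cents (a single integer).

state after step 10 := balance=121820
11. pay 48815 -> balance=75831

75831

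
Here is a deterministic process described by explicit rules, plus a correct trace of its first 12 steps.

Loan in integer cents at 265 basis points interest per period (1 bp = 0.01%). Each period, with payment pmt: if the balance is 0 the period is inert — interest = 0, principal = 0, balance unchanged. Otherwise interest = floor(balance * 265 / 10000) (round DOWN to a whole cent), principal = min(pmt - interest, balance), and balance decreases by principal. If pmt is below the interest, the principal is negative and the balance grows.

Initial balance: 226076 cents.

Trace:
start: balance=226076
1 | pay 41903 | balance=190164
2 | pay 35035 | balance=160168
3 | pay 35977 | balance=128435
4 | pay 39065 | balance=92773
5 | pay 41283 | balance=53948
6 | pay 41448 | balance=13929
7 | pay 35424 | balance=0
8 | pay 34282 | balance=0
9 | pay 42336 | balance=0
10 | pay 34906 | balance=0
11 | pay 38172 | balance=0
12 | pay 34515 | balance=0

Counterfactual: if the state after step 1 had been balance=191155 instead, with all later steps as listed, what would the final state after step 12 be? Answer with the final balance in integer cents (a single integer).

0

state after step 1 := balance=191155
2 | pay 35035 | balance=161185
3 | pay 35977 | balance=129479
4 | pay 39065 | balance=93845
5 | pay 41283 | balance=55048
6 | pay 41448 | balance=15058
7 | pay 35424 | balance=0
8 | pay 34282 | balance=0
9 | pay 42336 | balance=0
10 | pay 34906 | balance=0
11 | pay 38172 | balance=0
12 | pay 34515 | balance=0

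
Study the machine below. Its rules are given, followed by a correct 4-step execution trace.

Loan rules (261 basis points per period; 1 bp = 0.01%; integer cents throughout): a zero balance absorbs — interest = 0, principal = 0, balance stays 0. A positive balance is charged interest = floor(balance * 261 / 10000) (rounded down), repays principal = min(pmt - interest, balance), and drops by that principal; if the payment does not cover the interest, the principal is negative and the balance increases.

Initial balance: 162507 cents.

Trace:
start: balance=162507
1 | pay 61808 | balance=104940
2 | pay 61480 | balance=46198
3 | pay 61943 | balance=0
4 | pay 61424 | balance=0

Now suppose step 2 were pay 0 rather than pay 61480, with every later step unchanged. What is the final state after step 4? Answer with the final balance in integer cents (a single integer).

0

(re-executing from step 2 with the substitution; state before step 2: balance=104940)
2 | pay 0 | balance=107678
3 | pay 61943 | balance=48545
4 | pay 61424 | balance=0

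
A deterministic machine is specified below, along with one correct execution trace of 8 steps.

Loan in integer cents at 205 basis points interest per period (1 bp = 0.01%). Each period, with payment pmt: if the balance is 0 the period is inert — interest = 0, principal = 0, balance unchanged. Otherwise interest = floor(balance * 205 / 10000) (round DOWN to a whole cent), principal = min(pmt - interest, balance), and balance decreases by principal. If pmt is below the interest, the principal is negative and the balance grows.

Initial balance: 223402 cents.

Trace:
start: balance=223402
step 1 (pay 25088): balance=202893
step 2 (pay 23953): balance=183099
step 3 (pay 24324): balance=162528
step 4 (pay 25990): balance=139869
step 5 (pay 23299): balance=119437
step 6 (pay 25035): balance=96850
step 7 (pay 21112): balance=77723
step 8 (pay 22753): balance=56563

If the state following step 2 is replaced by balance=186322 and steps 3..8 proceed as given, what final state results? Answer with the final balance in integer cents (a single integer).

60204

state after step 2 := balance=186322
step 3 (pay 24324): balance=165817
step 4 (pay 25990): balance=143226
step 5 (pay 23299): balance=122863
step 6 (pay 25035): balance=100346
step 7 (pay 21112): balance=81291
step 8 (pay 22753): balance=60204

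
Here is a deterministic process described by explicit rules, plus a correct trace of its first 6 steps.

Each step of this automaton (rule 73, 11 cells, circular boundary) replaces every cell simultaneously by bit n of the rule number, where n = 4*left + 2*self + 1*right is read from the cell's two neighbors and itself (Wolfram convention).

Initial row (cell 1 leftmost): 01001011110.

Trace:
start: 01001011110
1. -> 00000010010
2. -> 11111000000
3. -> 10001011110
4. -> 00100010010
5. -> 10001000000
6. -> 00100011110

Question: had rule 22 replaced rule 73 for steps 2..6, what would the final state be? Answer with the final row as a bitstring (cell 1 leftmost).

00000111111

(re-executing steps 2..6 under rule 22; state before step 2: 00000010010)
2. -> 00000111111
3. -> 10001000000
4. -> 11011100001
5. -> 00000010010
6. -> 00000111111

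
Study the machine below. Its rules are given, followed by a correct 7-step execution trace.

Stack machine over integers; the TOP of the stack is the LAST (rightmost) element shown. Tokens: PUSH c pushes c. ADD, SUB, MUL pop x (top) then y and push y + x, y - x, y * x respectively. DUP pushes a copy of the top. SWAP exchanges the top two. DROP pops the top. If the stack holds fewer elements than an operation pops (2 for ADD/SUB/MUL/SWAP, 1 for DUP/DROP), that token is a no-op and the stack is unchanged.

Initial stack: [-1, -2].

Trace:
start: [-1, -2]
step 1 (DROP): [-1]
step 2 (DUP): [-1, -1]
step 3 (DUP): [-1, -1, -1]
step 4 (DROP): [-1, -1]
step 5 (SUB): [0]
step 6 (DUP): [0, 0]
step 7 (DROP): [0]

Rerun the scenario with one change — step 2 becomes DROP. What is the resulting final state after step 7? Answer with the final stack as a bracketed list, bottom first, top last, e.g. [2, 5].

(re-executing from step 2 with the substitution; state before step 2: [-1])
step 2 (DROP): []
step 3 (DUP): []
step 4 (DROP): []
step 5 (SUB): []
step 6 (DUP): []
step 7 (DROP): []

[]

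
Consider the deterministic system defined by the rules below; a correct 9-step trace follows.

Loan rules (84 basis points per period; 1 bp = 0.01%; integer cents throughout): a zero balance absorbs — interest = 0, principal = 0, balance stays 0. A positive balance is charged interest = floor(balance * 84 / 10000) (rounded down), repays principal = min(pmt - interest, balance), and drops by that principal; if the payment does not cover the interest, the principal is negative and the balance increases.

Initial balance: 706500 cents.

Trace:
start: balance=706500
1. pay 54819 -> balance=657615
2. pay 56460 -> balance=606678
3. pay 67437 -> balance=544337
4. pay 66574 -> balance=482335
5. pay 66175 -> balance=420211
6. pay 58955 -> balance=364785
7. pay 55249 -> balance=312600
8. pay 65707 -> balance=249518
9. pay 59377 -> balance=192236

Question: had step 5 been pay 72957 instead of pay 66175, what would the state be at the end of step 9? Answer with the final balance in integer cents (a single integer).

185223

(re-executing from step 5 with the substitution; state before step 5: balance=482335)
5. pay 72957 -> balance=413429
6. pay 58955 -> balance=357946
7. pay 55249 -> balance=305703
8. pay 65707 -> balance=242563
9. pay 59377 -> balance=185223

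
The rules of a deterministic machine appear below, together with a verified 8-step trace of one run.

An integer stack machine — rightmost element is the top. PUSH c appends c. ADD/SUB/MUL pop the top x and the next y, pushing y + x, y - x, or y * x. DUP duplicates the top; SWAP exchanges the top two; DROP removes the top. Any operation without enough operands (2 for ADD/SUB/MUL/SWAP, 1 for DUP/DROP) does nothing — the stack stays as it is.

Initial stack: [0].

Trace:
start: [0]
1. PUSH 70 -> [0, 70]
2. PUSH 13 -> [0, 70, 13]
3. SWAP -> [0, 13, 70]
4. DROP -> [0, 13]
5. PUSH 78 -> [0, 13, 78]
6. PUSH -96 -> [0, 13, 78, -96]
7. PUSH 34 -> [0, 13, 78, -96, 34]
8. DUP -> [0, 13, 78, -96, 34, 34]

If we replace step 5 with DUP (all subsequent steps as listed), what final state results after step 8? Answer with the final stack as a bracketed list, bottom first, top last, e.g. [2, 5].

[0, 13, 13, -96, 34, 34]

(re-executing from step 5 with the substitution; state before step 5: [0, 13])
5. DUP -> [0, 13, 13]
6. PUSH -96 -> [0, 13, 13, -96]
7. PUSH 34 -> [0, 13, 13, -96, 34]
8. DUP -> [0, 13, 13, -96, 34, 34]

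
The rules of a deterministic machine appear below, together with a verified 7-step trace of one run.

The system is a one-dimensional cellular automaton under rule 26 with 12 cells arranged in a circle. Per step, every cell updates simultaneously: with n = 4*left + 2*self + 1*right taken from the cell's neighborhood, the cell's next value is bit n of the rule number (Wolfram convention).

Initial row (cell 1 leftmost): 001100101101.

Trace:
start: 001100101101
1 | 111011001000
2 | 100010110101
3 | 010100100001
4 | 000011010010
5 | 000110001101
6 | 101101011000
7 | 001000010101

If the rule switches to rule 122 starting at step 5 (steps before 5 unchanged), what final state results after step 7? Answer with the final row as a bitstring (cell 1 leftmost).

(re-executing steps 5..7 under rule 122; state before step 5: 000011010010)
5 | 000111101101
6 | 101100111110
7 | 011111100011

011111100011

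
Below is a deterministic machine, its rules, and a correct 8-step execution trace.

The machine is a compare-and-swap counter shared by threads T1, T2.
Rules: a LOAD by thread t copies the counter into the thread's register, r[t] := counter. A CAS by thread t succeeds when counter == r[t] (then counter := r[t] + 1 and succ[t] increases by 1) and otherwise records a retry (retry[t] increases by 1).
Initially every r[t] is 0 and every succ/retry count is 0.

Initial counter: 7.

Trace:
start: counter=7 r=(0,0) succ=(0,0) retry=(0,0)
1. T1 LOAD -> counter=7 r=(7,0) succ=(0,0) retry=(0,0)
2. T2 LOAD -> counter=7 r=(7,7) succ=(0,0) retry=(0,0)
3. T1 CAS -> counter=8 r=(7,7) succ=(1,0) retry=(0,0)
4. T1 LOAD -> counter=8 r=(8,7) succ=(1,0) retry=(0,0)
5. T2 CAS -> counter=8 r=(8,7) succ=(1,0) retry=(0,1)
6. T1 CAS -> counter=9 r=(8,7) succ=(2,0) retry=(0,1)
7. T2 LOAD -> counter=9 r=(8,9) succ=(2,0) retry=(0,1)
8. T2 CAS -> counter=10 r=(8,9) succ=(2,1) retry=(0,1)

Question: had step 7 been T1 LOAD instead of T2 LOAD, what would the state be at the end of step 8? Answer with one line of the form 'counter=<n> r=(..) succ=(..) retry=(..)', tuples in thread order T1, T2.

counter=9 r=(9,7) succ=(2,0) retry=(0,2)

(re-executing from step 7 with the substitution; state before step 7: counter=9 r=(8,7) succ=(2,0) retry=(0,1))
7. T1 LOAD -> counter=9 r=(9,7) succ=(2,0) retry=(0,1)
8. T2 CAS -> counter=9 r=(9,7) succ=(2,0) retry=(0,2)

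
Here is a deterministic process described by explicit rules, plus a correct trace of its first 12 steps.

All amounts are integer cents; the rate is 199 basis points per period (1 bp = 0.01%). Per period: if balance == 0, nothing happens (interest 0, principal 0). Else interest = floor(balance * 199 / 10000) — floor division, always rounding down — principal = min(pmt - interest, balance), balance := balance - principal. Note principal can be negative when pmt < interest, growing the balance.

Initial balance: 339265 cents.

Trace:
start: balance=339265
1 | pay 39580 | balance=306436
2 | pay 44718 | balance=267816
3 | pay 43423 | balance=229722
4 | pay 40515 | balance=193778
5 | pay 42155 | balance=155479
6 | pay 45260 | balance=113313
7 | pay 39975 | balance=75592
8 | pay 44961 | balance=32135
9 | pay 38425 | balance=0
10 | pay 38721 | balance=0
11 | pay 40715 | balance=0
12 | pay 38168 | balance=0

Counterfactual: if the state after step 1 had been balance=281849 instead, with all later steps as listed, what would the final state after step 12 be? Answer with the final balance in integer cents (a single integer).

0

state after step 1 := balance=281849
2 | pay 44718 | balance=242739
3 | pay 43423 | balance=204146
4 | pay 40515 | balance=167693
5 | pay 42155 | balance=128875
6 | pay 45260 | balance=86179
7 | pay 39975 | balance=47918
8 | pay 44961 | balance=3910
9 | pay 38425 | balance=0
10 | pay 38721 | balance=0
11 | pay 40715 | balance=0
12 | pay 38168 | balance=0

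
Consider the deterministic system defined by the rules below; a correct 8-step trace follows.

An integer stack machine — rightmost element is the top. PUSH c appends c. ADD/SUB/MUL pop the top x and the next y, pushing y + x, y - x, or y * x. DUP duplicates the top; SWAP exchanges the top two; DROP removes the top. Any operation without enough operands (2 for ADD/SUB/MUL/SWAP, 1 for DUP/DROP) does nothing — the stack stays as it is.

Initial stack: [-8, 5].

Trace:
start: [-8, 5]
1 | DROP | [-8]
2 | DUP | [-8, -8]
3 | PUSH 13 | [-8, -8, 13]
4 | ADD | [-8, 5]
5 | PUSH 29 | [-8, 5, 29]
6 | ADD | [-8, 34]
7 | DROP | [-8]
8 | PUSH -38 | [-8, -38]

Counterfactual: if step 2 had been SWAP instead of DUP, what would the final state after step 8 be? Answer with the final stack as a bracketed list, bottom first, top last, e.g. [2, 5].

(re-executing from step 2 with the substitution; state before step 2: [-8])
2 | SWAP | [-8]
3 | PUSH 13 | [-8, 13]
4 | ADD | [5]
5 | PUSH 29 | [5, 29]
6 | ADD | [34]
7 | DROP | []
8 | PUSH -38 | [-38]

[-38]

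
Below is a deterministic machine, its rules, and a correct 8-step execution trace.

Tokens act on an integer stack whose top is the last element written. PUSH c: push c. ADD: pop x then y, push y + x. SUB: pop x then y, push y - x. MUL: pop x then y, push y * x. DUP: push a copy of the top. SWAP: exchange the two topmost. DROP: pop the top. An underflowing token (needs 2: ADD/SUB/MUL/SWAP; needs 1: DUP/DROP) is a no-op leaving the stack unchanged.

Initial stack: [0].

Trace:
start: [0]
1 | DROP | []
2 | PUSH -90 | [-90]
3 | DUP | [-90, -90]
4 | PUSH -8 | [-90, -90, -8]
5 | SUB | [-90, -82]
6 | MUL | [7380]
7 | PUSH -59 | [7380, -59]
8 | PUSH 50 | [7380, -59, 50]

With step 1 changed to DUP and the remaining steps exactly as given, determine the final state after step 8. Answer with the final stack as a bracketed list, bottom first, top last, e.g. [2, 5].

(re-executing from step 1 with the substitution; state before step 1: [0])
1 | DUP | [0, 0]
2 | PUSH -90 | [0, 0, -90]
3 | DUP | [0, 0, -90, -90]
4 | PUSH -8 | [0, 0, -90, -90, -8]
5 | SUB | [0, 0, -90, -82]
6 | MUL | [0, 0, 7380]
7 | PUSH -59 | [0, 0, 7380, -59]
8 | PUSH 50 | [0, 0, 7380, -59, 50]

[0, 0, 7380, -59, 50]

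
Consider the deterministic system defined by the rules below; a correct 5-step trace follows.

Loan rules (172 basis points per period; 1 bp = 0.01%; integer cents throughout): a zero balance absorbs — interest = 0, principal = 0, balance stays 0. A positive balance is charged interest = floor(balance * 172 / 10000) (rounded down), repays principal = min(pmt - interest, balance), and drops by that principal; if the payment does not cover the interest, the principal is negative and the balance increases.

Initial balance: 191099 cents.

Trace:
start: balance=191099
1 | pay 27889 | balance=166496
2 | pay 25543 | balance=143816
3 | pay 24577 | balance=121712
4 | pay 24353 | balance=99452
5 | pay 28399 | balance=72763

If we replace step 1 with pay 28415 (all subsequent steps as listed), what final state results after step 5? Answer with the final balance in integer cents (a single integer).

72201

(re-executing from step 1 with the substitution; state before step 1: balance=191099)
1 | pay 28415 | balance=165970
2 | pay 25543 | balance=143281
3 | pay 24577 | balance=121168
4 | pay 24353 | balance=98899
5 | pay 28399 | balance=72201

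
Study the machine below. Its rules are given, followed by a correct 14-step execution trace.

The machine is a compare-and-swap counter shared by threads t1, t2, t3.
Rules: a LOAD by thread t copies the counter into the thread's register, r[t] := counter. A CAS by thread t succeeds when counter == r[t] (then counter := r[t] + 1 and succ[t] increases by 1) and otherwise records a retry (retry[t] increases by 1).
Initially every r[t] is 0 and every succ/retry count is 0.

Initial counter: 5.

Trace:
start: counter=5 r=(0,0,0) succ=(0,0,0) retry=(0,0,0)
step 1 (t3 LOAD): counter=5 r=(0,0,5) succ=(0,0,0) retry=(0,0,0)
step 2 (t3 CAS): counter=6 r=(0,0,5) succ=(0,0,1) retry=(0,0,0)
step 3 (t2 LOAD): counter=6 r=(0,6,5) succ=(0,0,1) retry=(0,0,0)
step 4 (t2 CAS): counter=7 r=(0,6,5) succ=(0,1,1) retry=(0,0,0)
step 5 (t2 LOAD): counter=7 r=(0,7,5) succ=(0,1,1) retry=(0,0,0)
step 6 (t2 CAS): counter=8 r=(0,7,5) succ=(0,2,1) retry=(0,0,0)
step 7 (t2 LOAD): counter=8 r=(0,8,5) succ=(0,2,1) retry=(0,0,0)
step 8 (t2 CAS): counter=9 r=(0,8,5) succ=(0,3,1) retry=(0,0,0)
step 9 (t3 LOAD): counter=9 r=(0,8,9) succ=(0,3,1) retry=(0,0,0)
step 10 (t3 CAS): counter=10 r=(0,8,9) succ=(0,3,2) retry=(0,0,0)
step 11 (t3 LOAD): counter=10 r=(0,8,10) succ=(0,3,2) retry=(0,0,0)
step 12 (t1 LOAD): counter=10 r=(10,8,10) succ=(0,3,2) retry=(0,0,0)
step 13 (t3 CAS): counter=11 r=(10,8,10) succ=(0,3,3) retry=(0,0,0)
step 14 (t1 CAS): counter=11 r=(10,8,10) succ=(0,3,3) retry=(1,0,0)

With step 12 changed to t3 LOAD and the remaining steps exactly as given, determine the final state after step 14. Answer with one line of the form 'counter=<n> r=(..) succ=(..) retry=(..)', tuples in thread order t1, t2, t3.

counter=11 r=(0,8,10) succ=(0,3,3) retry=(1,0,0)

(re-executing from step 12 with the substitution; state before step 12: counter=10 r=(0,8,10) succ=(0,3,2) retry=(0,0,0))
step 12 (t3 LOAD): counter=10 r=(0,8,10) succ=(0,3,2) retry=(0,0,0)
step 13 (t3 CAS): counter=11 r=(0,8,10) succ=(0,3,3) retry=(0,0,0)
step 14 (t1 CAS): counter=11 r=(0,8,10) succ=(0,3,3) retry=(1,0,0)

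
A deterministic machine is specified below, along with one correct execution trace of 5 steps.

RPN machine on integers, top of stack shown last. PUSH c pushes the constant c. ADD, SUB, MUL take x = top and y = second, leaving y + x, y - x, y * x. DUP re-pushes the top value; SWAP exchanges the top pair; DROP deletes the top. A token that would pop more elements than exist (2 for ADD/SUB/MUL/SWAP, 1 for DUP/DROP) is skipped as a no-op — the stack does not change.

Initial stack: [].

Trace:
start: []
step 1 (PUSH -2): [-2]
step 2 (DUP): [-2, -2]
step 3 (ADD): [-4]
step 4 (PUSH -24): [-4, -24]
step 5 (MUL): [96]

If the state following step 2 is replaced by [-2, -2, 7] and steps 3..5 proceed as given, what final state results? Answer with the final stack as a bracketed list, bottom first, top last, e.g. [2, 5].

state after step 2 := [-2, -2, 7]
step 3 (ADD): [-2, 5]
step 4 (PUSH -24): [-2, 5, -24]
step 5 (MUL): [-2, -120]

[-2, -120]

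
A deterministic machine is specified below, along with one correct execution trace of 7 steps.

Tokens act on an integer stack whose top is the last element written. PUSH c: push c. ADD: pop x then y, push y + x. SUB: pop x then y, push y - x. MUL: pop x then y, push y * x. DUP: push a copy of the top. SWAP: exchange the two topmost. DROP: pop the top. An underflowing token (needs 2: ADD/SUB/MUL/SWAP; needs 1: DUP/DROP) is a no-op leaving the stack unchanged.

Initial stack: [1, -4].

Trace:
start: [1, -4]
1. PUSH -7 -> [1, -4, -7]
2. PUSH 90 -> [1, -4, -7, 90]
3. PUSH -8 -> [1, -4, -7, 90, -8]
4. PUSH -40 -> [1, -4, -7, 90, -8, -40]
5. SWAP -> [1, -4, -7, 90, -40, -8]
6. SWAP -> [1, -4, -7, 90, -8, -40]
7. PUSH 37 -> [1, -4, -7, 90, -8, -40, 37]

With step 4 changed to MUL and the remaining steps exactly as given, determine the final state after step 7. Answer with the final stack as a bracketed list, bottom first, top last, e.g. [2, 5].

(re-executing from step 4 with the substitution; state before step 4: [1, -4, -7, 90, -8])
4. MUL -> [1, -4, -7, -720]
5. SWAP -> [1, -4, -720, -7]
6. SWAP -> [1, -4, -7, -720]
7. PUSH 37 -> [1, -4, -7, -720, 37]

[1, -4, -7, -720, 37]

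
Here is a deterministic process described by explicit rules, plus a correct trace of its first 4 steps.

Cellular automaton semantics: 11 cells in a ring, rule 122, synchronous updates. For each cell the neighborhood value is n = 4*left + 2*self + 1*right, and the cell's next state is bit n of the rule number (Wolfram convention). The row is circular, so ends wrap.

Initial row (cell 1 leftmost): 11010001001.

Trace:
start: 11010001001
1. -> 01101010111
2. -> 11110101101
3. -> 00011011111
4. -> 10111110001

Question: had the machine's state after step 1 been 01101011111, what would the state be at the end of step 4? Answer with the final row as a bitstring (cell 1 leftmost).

state after step 1 := 01101011111
2. -> 11110110001
3. -> 00011111011
4. -> 10110001111

10110001111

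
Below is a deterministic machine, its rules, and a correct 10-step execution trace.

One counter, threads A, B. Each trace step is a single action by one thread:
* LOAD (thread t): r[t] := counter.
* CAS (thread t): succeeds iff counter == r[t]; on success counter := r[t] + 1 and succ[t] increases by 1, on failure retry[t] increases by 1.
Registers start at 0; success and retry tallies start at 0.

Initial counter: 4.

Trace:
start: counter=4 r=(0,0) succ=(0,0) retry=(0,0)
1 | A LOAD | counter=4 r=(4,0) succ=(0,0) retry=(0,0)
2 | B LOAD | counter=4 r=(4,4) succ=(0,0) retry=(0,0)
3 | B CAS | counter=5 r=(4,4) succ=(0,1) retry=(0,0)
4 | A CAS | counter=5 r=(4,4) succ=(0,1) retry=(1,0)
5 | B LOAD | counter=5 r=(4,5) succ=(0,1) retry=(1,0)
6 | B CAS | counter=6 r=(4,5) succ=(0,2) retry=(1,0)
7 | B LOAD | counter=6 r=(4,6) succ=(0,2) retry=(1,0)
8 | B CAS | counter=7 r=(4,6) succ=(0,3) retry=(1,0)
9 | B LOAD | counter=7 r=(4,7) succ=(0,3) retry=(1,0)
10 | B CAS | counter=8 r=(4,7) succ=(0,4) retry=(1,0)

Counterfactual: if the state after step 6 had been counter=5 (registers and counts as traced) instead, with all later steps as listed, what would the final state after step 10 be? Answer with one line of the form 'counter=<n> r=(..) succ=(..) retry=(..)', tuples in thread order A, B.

counter=7 r=(4,6) succ=(0,4) retry=(1,0)

state after step 6 := counter=5 r=(4,5) succ=(0,2) retry=(1,0)
7 | B LOAD | counter=5 r=(4,5) succ=(0,2) retry=(1,0)
8 | B CAS | counter=6 r=(4,5) succ=(0,3) retry=(1,0)
9 | B LOAD | counter=6 r=(4,6) succ=(0,3) retry=(1,0)
10 | B CAS | counter=7 r=(4,6) succ=(0,4) retry=(1,0)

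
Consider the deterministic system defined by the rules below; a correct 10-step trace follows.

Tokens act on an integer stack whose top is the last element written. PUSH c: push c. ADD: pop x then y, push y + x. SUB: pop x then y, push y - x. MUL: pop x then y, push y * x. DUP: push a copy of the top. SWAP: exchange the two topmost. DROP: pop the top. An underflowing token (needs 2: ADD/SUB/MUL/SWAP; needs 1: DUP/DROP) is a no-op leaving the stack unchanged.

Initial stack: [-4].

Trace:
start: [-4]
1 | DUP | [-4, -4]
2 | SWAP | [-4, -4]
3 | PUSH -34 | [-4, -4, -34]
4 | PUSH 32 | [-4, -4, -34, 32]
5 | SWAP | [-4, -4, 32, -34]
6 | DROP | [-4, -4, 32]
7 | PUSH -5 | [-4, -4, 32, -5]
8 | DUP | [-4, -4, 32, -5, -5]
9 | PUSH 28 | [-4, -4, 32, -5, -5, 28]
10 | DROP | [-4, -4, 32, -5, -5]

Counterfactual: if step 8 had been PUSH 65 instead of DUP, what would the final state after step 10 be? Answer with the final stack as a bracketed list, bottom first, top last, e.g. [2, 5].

(re-executing from step 8 with the substitution; state before step 8: [-4, -4, 32, -5])
8 | PUSH 65 | [-4, -4, 32, -5, 65]
9 | PUSH 28 | [-4, -4, 32, -5, 65, 28]
10 | DROP | [-4, -4, 32, -5, 65]

[-4, -4, 32, -5, 65]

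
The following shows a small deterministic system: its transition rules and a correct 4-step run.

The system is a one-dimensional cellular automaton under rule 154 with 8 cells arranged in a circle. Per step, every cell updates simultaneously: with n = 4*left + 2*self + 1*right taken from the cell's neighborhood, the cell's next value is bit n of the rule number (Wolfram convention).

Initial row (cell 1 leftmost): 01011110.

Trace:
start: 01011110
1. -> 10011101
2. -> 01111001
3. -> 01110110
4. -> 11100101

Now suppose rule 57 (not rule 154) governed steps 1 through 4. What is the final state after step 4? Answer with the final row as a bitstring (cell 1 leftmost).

(re-executing steps 1..4 under rule 57; state before step 1: 01011110)
1. -> 00110001
2. -> 10101100
3. -> 01011010
4. -> 00110101

00110101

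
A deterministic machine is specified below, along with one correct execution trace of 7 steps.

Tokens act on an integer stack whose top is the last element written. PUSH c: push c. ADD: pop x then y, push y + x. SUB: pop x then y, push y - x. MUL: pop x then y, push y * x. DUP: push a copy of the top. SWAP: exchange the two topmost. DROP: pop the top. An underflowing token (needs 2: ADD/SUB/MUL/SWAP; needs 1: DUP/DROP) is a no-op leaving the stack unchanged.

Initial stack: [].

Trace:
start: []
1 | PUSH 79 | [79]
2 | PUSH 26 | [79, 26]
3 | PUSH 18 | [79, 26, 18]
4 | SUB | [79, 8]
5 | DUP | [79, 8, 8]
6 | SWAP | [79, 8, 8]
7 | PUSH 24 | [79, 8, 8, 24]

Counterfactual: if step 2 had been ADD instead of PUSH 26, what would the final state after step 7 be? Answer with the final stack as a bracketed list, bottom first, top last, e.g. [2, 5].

[61, 61, 24]

(re-executing from step 2 with the substitution; state before step 2: [79])
2 | ADD | [79]
3 | PUSH 18 | [79, 18]
4 | SUB | [61]
5 | DUP | [61, 61]
6 | SWAP | [61, 61]
7 | PUSH 24 | [61, 61, 24]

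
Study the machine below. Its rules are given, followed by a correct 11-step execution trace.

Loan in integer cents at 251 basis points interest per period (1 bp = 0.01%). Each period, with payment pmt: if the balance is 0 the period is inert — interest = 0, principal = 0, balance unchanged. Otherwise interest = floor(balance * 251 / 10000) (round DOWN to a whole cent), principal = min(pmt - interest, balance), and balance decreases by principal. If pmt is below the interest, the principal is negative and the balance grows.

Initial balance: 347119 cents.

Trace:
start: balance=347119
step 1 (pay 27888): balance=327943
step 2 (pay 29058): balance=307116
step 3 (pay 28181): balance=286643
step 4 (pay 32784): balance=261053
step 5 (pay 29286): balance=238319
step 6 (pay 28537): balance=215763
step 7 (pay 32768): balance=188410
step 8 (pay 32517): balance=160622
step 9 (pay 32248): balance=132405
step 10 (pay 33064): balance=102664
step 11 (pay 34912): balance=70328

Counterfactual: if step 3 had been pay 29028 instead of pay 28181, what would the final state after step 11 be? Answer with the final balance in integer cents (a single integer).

69295

(re-executing from step 3 with the substitution; state before step 3: balance=307116)
step 3 (pay 29028): balance=285796
step 4 (pay 32784): balance=260185
step 5 (pay 29286): balance=237429
step 6 (pay 28537): balance=214851
step 7 (pay 32768): balance=187475
step 8 (pay 32517): balance=159663
step 9 (pay 32248): balance=131422
step 10 (pay 33064): balance=101656
step 11 (pay 34912): balance=69295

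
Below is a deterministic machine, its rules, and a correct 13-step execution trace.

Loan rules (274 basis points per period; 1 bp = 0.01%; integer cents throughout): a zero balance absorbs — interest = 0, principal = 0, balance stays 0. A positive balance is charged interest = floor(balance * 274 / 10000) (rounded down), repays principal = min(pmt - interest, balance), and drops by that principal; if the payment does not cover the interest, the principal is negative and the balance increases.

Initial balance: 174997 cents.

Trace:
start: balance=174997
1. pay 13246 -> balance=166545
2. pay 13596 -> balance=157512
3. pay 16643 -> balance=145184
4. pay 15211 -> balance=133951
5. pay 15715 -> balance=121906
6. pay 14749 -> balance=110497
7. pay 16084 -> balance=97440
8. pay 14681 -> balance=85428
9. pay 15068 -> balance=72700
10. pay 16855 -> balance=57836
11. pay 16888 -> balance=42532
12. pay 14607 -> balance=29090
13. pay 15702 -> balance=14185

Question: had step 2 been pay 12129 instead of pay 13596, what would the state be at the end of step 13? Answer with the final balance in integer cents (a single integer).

16159

(re-executing from step 2 with the substitution; state before step 2: balance=166545)
2. pay 12129 -> balance=158979
3. pay 16643 -> balance=146692
4. pay 15211 -> balance=135500
5. pay 15715 -> balance=123497
6. pay 14749 -> balance=112131
7. pay 16084 -> balance=99119
8. pay 14681 -> balance=87153
9. pay 15068 -> balance=74472
10. pay 16855 -> balance=59657
11. pay 16888 -> balance=44403
12. pay 14607 -> balance=31012
13. pay 15702 -> balance=16159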